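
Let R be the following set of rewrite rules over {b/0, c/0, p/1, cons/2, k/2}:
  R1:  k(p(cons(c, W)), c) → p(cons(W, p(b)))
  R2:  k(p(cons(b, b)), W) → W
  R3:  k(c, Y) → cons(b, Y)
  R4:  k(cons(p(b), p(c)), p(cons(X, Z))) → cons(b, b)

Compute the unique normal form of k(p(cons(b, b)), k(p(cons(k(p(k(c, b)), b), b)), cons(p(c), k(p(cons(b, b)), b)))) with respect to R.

1. k(p(cons(b, b)), k(p(cons(k(p(k(c, b)), b), b)), cons(p(c), k(p(cons(b, b)), b))))  →  k(p(cons(k(p(k(c, b)), b), b)), cons(p(c), k(p(cons(b, b)), b)))   [R2 at ε]
2. k(p(cons(k(p(k(c, b)), b), b)), cons(p(c), k(p(cons(b, b)), b)))  →  k(p(cons(k(p(cons(b, b)), b), b)), cons(p(c), k(p(cons(b, b)), b)))   [R3 at 1.1.1.1.1]
3. k(p(cons(k(p(cons(b, b)), b), b)), cons(p(c), k(p(cons(b, b)), b)))  →  k(p(cons(b, b)), cons(p(c), k(p(cons(b, b)), b)))   [R2 at 1.1.1]
4. k(p(cons(b, b)), cons(p(c), k(p(cons(b, b)), b)))  →  cons(p(c), k(p(cons(b, b)), b))   [R2 at ε]
5. cons(p(c), k(p(cons(b, b)), b))  →  cons(p(c), b)   [R2 at 2]

cons(p(c), b)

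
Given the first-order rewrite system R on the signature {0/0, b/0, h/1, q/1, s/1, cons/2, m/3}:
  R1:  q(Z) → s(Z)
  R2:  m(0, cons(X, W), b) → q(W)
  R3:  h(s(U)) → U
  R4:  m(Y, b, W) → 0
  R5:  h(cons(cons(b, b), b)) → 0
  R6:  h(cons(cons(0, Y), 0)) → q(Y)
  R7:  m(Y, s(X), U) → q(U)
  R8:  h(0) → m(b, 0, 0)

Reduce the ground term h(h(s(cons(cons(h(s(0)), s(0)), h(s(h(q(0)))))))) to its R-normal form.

1. h(h(s(cons(cons(h(s(0)), s(0)), h(s(h(q(0))))))))  →  h(cons(cons(h(s(0)), s(0)), h(s(h(q(0))))))   [R3 at 1]
2. h(cons(cons(h(s(0)), s(0)), h(s(h(q(0))))))  →  h(cons(cons(0, s(0)), h(s(h(q(0))))))   [R3 at 1.1.1]
3. h(cons(cons(0, s(0)), h(s(h(q(0))))))  →  h(cons(cons(0, s(0)), h(q(0))))   [R3 at 1.2]
4. h(cons(cons(0, s(0)), h(q(0))))  →  h(cons(cons(0, s(0)), h(s(0))))   [R1 at 1.2.1]
5. h(cons(cons(0, s(0)), h(s(0))))  →  h(cons(cons(0, s(0)), 0))   [R3 at 1.2]
6. h(cons(cons(0, s(0)), 0))  →  q(s(0))   [R6 at ε]
7. q(s(0))  →  s(s(0))   [R1 at ε]

s(s(0))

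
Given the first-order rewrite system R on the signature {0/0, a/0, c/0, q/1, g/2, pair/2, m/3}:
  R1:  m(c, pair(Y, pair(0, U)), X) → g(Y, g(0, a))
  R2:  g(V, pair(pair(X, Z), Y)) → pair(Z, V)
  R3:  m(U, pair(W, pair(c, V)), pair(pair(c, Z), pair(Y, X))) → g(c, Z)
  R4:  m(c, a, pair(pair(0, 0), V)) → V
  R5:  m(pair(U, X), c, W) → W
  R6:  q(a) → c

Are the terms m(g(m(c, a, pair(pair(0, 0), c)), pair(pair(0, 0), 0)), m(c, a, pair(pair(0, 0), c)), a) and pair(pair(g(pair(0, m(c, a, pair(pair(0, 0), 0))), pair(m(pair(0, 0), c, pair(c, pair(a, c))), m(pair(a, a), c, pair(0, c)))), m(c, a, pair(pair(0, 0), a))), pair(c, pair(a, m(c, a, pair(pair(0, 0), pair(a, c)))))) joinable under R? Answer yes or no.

Reduce t₁ = m(g(m(c, a, pair(pair(0, 0), c)), pair(pair(0, 0), 0)), m(c, a, pair(pair(0, 0), c)), a):
1. m(g(m(c, a, pair(pair(0, 0), c)), pair(pair(0, 0), 0)), m(c, a, pair(pair(0, 0), c)), a)  →  m(pair(0, m(c, a, pair(pair(0, 0), c))), m(c, a, pair(pair(0, 0), c)), a)   [R2 at 1]
2. m(pair(0, m(c, a, pair(pair(0, 0), c))), m(c, a, pair(pair(0, 0), c)), a)  →  m(pair(0, c), m(c, a, pair(pair(0, 0), c)), a)   [R4 at 1.2]
3. m(pair(0, c), m(c, a, pair(pair(0, 0), c)), a)  →  m(pair(0, c), c, a)   [R4 at 2]
4. m(pair(0, c), c, a)  →  a   [R5 at ε]

Reduce t₂ = pair(pair(g(pair(0, m(c, a, pair(pair(0, 0), 0))), pair(m(pair(0, 0), c, pair(c, pair(a, c))), m(pair(a, a), c, pair(0, c)))), m(c, a, pair(pair(0, 0), a))), pair(c, pair(a, m(c, a, pair(pair(0, 0), pair(a, c)))))):
1. pair(pair(g(pair(0, m(c, a, pair(pair(0, 0), 0))), pair(m(pair(0, 0), c, pair(c, pair(a, c))), m(pair(a, a), c, pair(0, c)))), m(c, a, pair(pair(0, 0), a))), pair(c, pair(a, m(c, a, pair(pair(0, 0), pair(a, c))))))  →  pair(pair(g(pair(0, 0), pair(m(pair(0, 0), c, pair(c, pair(a, c))), m(pair(a, a), c, pair(0, c)))), m(c, a, pair(pair(0, 0), a))), pair(c, pair(a, m(c, a, pair(pair(0, 0), pair(a, c))))))   [R4 at 1.1.1.2]
2. pair(pair(g(pair(0, 0), pair(m(pair(0, 0), c, pair(c, pair(a, c))), m(pair(a, a), c, pair(0, c)))), m(c, a, pair(pair(0, 0), a))), pair(c, pair(a, m(c, a, pair(pair(0, 0), pair(a, c))))))  →  pair(pair(g(pair(0, 0), pair(pair(c, pair(a, c)), m(pair(a, a), c, pair(0, c)))), m(c, a, pair(pair(0, 0), a))), pair(c, pair(a, m(c, a, pair(pair(0, 0), pair(a, c))))))   [R5 at 1.1.2.1]
3. pair(pair(g(pair(0, 0), pair(pair(c, pair(a, c)), m(pair(a, a), c, pair(0, c)))), m(c, a, pair(pair(0, 0), a))), pair(c, pair(a, m(c, a, pair(pair(0, 0), pair(a, c))))))  →  pair(pair(pair(pair(a, c), pair(0, 0)), m(c, a, pair(pair(0, 0), a))), pair(c, pair(a, m(c, a, pair(pair(0, 0), pair(a, c))))))   [R2 at 1.1]
4. pair(pair(pair(pair(a, c), pair(0, 0)), m(c, a, pair(pair(0, 0), a))), pair(c, pair(a, m(c, a, pair(pair(0, 0), pair(a, c))))))  →  pair(pair(pair(pair(a, c), pair(0, 0)), a), pair(c, pair(a, m(c, a, pair(pair(0, 0), pair(a, c))))))   [R4 at 1.2]
5. pair(pair(pair(pair(a, c), pair(0, 0)), a), pair(c, pair(a, m(c, a, pair(pair(0, 0), pair(a, c))))))  →  pair(pair(pair(pair(a, c), pair(0, 0)), a), pair(c, pair(a, pair(a, c))))   [R4 at 2.2.2]

no — NF(t₁) = a, NF(t₂) = pair(pair(pair(pair(a, c), pair(0, 0)), a), pair(c, pair(a, pair(a, c))))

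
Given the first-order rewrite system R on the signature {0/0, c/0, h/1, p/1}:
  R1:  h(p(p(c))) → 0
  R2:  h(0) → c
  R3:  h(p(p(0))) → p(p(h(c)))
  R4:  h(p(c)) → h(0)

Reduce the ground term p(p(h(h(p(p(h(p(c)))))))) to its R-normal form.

p(p(c))

1. p(p(h(h(p(p(h(p(c))))))))  →  p(p(h(h(p(p(h(0)))))))   [R4 at 1.1.1.1.1.1]
2. p(p(h(h(p(p(h(0)))))))  →  p(p(h(h(p(p(c))))))   [R2 at 1.1.1.1.1.1]
3. p(p(h(h(p(p(c))))))  →  p(p(h(0)))   [R1 at 1.1.1]
4. p(p(h(0)))  →  p(p(c))   [R2 at 1.1]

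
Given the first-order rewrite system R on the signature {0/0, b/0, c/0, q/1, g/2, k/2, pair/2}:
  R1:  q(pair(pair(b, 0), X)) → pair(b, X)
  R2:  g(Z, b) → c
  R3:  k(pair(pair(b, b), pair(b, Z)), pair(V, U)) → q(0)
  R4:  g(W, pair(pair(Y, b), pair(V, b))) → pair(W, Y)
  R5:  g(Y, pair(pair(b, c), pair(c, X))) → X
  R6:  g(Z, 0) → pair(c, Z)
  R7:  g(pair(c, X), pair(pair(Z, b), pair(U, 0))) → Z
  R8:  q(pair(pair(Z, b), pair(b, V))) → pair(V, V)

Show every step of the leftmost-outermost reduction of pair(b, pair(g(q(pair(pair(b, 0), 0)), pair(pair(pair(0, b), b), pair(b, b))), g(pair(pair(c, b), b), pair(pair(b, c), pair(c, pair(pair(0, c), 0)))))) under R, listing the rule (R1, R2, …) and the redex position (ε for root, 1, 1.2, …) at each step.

pair(b, pair(pair(pair(b, 0), pair(0, b)), pair(pair(0, c), 0)))

1. pair(b, pair(g(q(pair(pair(b, 0), 0)), pair(pair(pair(0, b), b), pair(b, b))), g(pair(pair(c, b), b), pair(pair(b, c), pair(c, pair(pair(0, c), 0))))))  →  pair(b, pair(pair(q(pair(pair(b, 0), 0)), pair(0, b)), g(pair(pair(c, b), b), pair(pair(b, c), pair(c, pair(pair(0, c), 0))))))   [R4 at 2.1]
2. pair(b, pair(pair(q(pair(pair(b, 0), 0)), pair(0, b)), g(pair(pair(c, b), b), pair(pair(b, c), pair(c, pair(pair(0, c), 0))))))  →  pair(b, pair(pair(pair(b, 0), pair(0, b)), g(pair(pair(c, b), b), pair(pair(b, c), pair(c, pair(pair(0, c), 0))))))   [R1 at 2.1.1]
3. pair(b, pair(pair(pair(b, 0), pair(0, b)), g(pair(pair(c, b), b), pair(pair(b, c), pair(c, pair(pair(0, c), 0))))))  →  pair(b, pair(pair(pair(b, 0), pair(0, b)), pair(pair(0, c), 0)))   [R5 at 2.2]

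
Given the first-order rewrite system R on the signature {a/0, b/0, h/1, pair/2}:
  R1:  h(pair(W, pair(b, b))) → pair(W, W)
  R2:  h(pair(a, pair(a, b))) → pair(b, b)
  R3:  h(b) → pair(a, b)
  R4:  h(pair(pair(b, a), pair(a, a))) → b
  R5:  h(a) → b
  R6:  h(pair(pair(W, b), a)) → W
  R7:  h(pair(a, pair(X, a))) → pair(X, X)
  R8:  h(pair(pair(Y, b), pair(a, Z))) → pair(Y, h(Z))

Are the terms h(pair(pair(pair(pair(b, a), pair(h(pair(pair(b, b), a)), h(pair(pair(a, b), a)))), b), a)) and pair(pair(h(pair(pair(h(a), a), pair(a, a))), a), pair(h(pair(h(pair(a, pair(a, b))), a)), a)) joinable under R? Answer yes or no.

Reduce t₁ = h(pair(pair(pair(pair(b, a), pair(h(pair(pair(b, b), a)), h(pair(pair(a, b), a)))), b), a)):
1. h(pair(pair(pair(pair(b, a), pair(h(pair(pair(b, b), a)), h(pair(pair(a, b), a)))), b), a))  →  pair(pair(b, a), pair(h(pair(pair(b, b), a)), h(pair(pair(a, b), a))))   [R6 at ε]
2. pair(pair(b, a), pair(h(pair(pair(b, b), a)), h(pair(pair(a, b), a))))  →  pair(pair(b, a), pair(b, h(pair(pair(a, b), a))))   [R6 at 2.1]
3. pair(pair(b, a), pair(b, h(pair(pair(a, b), a))))  →  pair(pair(b, a), pair(b, a))   [R6 at 2.2]

Reduce t₂ = pair(pair(h(pair(pair(h(a), a), pair(a, a))), a), pair(h(pair(h(pair(a, pair(a, b))), a)), a)):
1. pair(pair(h(pair(pair(h(a), a), pair(a, a))), a), pair(h(pair(h(pair(a, pair(a, b))), a)), a))  →  pair(pair(h(pair(pair(b, a), pair(a, a))), a), pair(h(pair(h(pair(a, pair(a, b))), a)), a))   [R5 at 1.1.1.1.1]
2. pair(pair(h(pair(pair(b, a), pair(a, a))), a), pair(h(pair(h(pair(a, pair(a, b))), a)), a))  →  pair(pair(b, a), pair(h(pair(h(pair(a, pair(a, b))), a)), a))   [R4 at 1.1]
3. pair(pair(b, a), pair(h(pair(h(pair(a, pair(a, b))), a)), a))  →  pair(pair(b, a), pair(h(pair(pair(b, b), a)), a))   [R2 at 2.1.1.1]
4. pair(pair(b, a), pair(h(pair(pair(b, b), a)), a))  →  pair(pair(b, a), pair(b, a))   [R6 at 2.1]

yes — NF(t₁) = pair(pair(b, a), pair(b, a)), NF(t₂) = pair(pair(b, a), pair(b, a))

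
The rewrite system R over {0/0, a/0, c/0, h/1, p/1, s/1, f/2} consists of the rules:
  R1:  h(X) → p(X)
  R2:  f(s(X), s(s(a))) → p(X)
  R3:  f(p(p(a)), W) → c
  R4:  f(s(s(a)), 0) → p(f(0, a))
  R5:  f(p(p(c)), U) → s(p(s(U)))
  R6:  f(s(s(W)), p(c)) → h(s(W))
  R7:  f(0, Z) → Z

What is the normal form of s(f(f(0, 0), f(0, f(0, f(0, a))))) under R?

s(a)

1. s(f(f(0, 0), f(0, f(0, f(0, a)))))  →  s(f(0, f(0, f(0, f(0, a)))))   [R7 at 1.1]
2. s(f(0, f(0, f(0, f(0, a)))))  →  s(f(0, f(0, f(0, a))))   [R7 at 1]
3. s(f(0, f(0, f(0, a))))  →  s(f(0, f(0, a)))   [R7 at 1]
4. s(f(0, f(0, a)))  →  s(f(0, a))   [R7 at 1]
5. s(f(0, a))  →  s(a)   [R7 at 1]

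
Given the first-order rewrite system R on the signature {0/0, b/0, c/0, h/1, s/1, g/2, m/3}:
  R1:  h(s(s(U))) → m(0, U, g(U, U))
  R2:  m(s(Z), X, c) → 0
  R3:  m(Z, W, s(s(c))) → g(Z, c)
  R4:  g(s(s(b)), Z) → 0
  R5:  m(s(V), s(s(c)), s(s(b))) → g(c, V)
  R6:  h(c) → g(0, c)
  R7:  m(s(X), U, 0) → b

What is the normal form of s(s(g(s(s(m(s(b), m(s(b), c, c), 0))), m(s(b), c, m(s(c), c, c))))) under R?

s(s(0))

1. s(s(g(s(s(m(s(b), m(s(b), c, c), 0))), m(s(b), c, m(s(c), c, c)))))  →  s(s(g(s(s(b)), m(s(b), c, m(s(c), c, c)))))   [R7 at 1.1.1.1.1]
2. s(s(g(s(s(b)), m(s(b), c, m(s(c), c, c)))))  →  s(s(0))   [R4 at 1.1]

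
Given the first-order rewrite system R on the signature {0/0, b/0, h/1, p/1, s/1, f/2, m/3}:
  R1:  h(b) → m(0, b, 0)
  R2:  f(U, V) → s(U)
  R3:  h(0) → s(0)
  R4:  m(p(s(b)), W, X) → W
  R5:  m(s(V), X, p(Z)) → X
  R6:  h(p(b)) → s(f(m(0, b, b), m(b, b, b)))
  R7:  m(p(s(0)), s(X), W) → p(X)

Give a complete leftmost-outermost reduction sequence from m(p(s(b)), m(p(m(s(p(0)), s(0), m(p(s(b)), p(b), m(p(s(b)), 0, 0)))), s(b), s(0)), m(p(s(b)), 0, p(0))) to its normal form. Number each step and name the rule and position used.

1. m(p(s(b)), m(p(m(s(p(0)), s(0), m(p(s(b)), p(b), m(p(s(b)), 0, 0)))), s(b), s(0)), m(p(s(b)), 0, p(0)))  →  m(p(m(s(p(0)), s(0), m(p(s(b)), p(b), m(p(s(b)), 0, 0)))), s(b), s(0))   [R4 at ε]
2. m(p(m(s(p(0)), s(0), m(p(s(b)), p(b), m(p(s(b)), 0, 0)))), s(b), s(0))  →  m(p(m(s(p(0)), s(0), p(b))), s(b), s(0))   [R4 at 1.1.3]
3. m(p(m(s(p(0)), s(0), p(b))), s(b), s(0))  →  m(p(s(0)), s(b), s(0))   [R5 at 1.1]
4. m(p(s(0)), s(b), s(0))  →  p(b)   [R7 at ε]

p(b)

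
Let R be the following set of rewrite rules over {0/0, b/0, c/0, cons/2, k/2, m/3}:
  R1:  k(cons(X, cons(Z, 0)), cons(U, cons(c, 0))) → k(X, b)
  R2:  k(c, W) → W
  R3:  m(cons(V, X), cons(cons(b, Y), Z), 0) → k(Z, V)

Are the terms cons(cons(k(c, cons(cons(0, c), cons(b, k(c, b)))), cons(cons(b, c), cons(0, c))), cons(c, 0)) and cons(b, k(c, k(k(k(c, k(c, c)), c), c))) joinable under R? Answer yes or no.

Reduce t₁ = cons(cons(k(c, cons(cons(0, c), cons(b, k(c, b)))), cons(cons(b, c), cons(0, c))), cons(c, 0)):
1. cons(cons(k(c, cons(cons(0, c), cons(b, k(c, b)))), cons(cons(b, c), cons(0, c))), cons(c, 0))  →  cons(cons(cons(cons(0, c), cons(b, k(c, b))), cons(cons(b, c), cons(0, c))), cons(c, 0))   [R2 at 1.1]
2. cons(cons(cons(cons(0, c), cons(b, k(c, b))), cons(cons(b, c), cons(0, c))), cons(c, 0))  →  cons(cons(cons(cons(0, c), cons(b, b)), cons(cons(b, c), cons(0, c))), cons(c, 0))   [R2 at 1.1.2.2]

Reduce t₂ = cons(b, k(c, k(k(k(c, k(c, c)), c), c))):
1. cons(b, k(c, k(k(k(c, k(c, c)), c), c)))  →  cons(b, k(k(k(c, k(c, c)), c), c))   [R2 at 2]
2. cons(b, k(k(k(c, k(c, c)), c), c))  →  cons(b, k(k(k(c, c), c), c))   [R2 at 2.1.1]
3. cons(b, k(k(k(c, c), c), c))  →  cons(b, k(k(c, c), c))   [R2 at 2.1.1]
4. cons(b, k(k(c, c), c))  →  cons(b, k(c, c))   [R2 at 2.1]
5. cons(b, k(c, c))  →  cons(b, c)   [R2 at 2]

no — NF(t₁) = cons(cons(cons(cons(0, c), cons(b, b)), cons(cons(b, c), cons(0, c))), cons(c, 0)), NF(t₂) = cons(b, c)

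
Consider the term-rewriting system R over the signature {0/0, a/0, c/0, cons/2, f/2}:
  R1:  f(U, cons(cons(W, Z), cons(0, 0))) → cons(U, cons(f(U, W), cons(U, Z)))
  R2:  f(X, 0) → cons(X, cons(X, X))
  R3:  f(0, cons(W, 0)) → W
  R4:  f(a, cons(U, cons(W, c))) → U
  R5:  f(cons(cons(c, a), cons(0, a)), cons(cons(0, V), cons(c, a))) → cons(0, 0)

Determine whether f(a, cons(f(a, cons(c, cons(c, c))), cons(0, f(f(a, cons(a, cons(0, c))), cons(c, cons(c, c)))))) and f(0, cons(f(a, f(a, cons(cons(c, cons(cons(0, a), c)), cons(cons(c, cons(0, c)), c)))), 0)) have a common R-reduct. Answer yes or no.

Reduce t₁ = f(a, cons(f(a, cons(c, cons(c, c))), cons(0, f(f(a, cons(a, cons(0, c))), cons(c, cons(c, c)))))):
1. f(a, cons(f(a, cons(c, cons(c, c))), cons(0, f(f(a, cons(a, cons(0, c))), cons(c, cons(c, c))))))  →  f(a, cons(c, cons(0, f(f(a, cons(a, cons(0, c))), cons(c, cons(c, c))))))   [R4 at 2.1]
2. f(a, cons(c, cons(0, f(f(a, cons(a, cons(0, c))), cons(c, cons(c, c))))))  →  f(a, cons(c, cons(0, f(a, cons(c, cons(c, c))))))   [R4 at 2.2.2.1]
3. f(a, cons(c, cons(0, f(a, cons(c, cons(c, c))))))  →  f(a, cons(c, cons(0, c)))   [R4 at 2.2.2]
4. f(a, cons(c, cons(0, c)))  →  c   [R4 at ε]

Reduce t₂ = f(0, cons(f(a, f(a, cons(cons(c, cons(cons(0, a), c)), cons(cons(c, cons(0, c)), c)))), 0)):
1. f(0, cons(f(a, f(a, cons(cons(c, cons(cons(0, a), c)), cons(cons(c, cons(0, c)), c)))), 0))  →  f(a, f(a, cons(cons(c, cons(cons(0, a), c)), cons(cons(c, cons(0, c)), c))))   [R3 at ε]
2. f(a, f(a, cons(cons(c, cons(cons(0, a), c)), cons(cons(c, cons(0, c)), c))))  →  f(a, cons(c, cons(cons(0, a), c)))   [R4 at 2]
3. f(a, cons(c, cons(cons(0, a), c)))  →  c   [R4 at ε]

yes — NF(t₁) = c, NF(t₂) = c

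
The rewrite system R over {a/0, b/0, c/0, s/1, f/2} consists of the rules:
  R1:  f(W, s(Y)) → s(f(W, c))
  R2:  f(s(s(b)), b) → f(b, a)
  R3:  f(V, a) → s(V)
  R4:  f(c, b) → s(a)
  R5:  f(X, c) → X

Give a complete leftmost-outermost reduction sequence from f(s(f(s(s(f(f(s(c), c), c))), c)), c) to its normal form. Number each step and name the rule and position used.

s(s(s(s(c))))

1. f(s(f(s(s(f(f(s(c), c), c))), c)), c)  →  s(f(s(s(f(f(s(c), c), c))), c))   [R5 at ε]
2. s(f(s(s(f(f(s(c), c), c))), c))  →  s(s(s(f(f(s(c), c), c))))   [R5 at 1]
3. s(s(s(f(f(s(c), c), c))))  →  s(s(s(f(s(c), c))))   [R5 at 1.1.1]
4. s(s(s(f(s(c), c))))  →  s(s(s(s(c))))   [R5 at 1.1.1]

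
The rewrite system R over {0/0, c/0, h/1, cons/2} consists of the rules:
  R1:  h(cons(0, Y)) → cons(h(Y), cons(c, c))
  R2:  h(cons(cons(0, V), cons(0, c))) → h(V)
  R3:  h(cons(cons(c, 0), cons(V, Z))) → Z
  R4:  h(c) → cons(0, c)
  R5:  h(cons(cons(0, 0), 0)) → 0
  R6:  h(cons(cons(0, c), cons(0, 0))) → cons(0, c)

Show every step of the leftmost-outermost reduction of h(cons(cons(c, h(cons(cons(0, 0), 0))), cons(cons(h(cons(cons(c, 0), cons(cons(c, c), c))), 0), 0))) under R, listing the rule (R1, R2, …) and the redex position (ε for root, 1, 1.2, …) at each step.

1. h(cons(cons(c, h(cons(cons(0, 0), 0))), cons(cons(h(cons(cons(c, 0), cons(cons(c, c), c))), 0), 0)))  →  h(cons(cons(c, 0), cons(cons(h(cons(cons(c, 0), cons(cons(c, c), c))), 0), 0)))   [R5 at 1.1.2]
2. h(cons(cons(c, 0), cons(cons(h(cons(cons(c, 0), cons(cons(c, c), c))), 0), 0)))  →  0   [R3 at ε]

0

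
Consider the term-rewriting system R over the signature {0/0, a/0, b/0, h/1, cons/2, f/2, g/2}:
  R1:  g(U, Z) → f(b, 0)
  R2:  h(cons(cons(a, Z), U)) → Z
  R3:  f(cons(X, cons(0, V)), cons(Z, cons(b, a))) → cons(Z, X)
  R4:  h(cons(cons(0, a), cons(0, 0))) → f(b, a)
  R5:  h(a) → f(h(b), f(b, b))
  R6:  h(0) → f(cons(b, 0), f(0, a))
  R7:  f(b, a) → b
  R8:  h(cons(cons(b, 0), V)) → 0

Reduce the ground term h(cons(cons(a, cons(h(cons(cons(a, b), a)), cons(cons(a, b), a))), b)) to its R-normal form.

1. h(cons(cons(a, cons(h(cons(cons(a, b), a)), cons(cons(a, b), a))), b))  →  cons(h(cons(cons(a, b), a)), cons(cons(a, b), a))   [R2 at ε]
2. cons(h(cons(cons(a, b), a)), cons(cons(a, b), a))  →  cons(b, cons(cons(a, b), a))   [R2 at 1]

cons(b, cons(cons(a, b), a))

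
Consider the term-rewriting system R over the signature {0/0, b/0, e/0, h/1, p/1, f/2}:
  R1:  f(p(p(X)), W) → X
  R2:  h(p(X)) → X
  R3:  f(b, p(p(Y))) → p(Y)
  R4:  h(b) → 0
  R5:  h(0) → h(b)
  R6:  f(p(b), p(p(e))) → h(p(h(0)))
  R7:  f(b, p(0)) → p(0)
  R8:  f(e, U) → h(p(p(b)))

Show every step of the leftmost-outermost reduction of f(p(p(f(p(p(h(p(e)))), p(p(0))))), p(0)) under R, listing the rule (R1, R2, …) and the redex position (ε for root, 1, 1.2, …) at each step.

e

1. f(p(p(f(p(p(h(p(e)))), p(p(0))))), p(0))  →  f(p(p(h(p(e)))), p(p(0)))   [R1 at ε]
2. f(p(p(h(p(e)))), p(p(0)))  →  h(p(e))   [R1 at ε]
3. h(p(e))  →  e   [R2 at ε]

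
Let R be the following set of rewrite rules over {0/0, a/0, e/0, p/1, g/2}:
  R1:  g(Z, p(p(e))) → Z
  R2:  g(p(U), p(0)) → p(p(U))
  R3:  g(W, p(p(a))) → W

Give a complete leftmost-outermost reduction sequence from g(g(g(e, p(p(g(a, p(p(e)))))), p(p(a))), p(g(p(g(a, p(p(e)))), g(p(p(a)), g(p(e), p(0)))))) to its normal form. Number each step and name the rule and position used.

1. g(g(g(e, p(p(g(a, p(p(e)))))), p(p(a))), p(g(p(g(a, p(p(e)))), g(p(p(a)), g(p(e), p(0))))))  →  g(g(e, p(p(g(a, p(p(e)))))), p(g(p(g(a, p(p(e)))), g(p(p(a)), g(p(e), p(0))))))   [R3 at 1]
2. g(g(e, p(p(g(a, p(p(e)))))), p(g(p(g(a, p(p(e)))), g(p(p(a)), g(p(e), p(0))))))  →  g(g(e, p(p(a))), p(g(p(g(a, p(p(e)))), g(p(p(a)), g(p(e), p(0))))))   [R1 at 1.2.1.1]
3. g(g(e, p(p(a))), p(g(p(g(a, p(p(e)))), g(p(p(a)), g(p(e), p(0))))))  →  g(e, p(g(p(g(a, p(p(e)))), g(p(p(a)), g(p(e), p(0))))))   [R3 at 1]
4. g(e, p(g(p(g(a, p(p(e)))), g(p(p(a)), g(p(e), p(0))))))  →  g(e, p(g(p(a), g(p(p(a)), g(p(e), p(0))))))   [R1 at 2.1.1.1]
5. g(e, p(g(p(a), g(p(p(a)), g(p(e), p(0))))))  →  g(e, p(g(p(a), g(p(p(a)), p(p(e))))))   [R2 at 2.1.2.2]
6. g(e, p(g(p(a), g(p(p(a)), p(p(e))))))  →  g(e, p(g(p(a), p(p(a)))))   [R1 at 2.1.2]
7. g(e, p(g(p(a), p(p(a)))))  →  g(e, p(p(a)))   [R3 at 2.1]
8. g(e, p(p(a)))  →  e   [R3 at ε]

e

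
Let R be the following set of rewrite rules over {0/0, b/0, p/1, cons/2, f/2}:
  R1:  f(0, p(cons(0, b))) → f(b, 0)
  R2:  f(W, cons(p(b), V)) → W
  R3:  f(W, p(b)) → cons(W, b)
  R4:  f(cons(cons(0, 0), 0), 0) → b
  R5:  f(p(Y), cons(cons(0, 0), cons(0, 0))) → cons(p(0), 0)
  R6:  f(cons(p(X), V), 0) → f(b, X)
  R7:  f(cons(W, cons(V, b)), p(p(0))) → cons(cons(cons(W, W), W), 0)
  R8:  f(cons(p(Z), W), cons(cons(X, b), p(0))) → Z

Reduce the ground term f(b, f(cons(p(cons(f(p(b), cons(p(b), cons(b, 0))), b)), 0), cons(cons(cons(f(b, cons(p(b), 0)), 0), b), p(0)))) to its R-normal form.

b

1. f(b, f(cons(p(cons(f(p(b), cons(p(b), cons(b, 0))), b)), 0), cons(cons(cons(f(b, cons(p(b), 0)), 0), b), p(0))))  →  f(b, cons(f(p(b), cons(p(b), cons(b, 0))), b))   [R8 at 2]
2. f(b, cons(f(p(b), cons(p(b), cons(b, 0))), b))  →  f(b, cons(p(b), b))   [R2 at 2.1]
3. f(b, cons(p(b), b))  →  b   [R2 at ε]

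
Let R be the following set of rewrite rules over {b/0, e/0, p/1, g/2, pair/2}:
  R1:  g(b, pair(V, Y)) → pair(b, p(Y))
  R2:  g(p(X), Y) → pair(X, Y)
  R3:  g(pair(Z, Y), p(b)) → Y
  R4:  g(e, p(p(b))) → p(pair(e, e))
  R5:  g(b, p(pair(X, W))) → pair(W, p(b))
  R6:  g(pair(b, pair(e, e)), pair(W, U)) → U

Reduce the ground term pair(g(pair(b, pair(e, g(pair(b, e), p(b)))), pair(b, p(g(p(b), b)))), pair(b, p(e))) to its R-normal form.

pair(p(pair(b, b)), pair(b, p(e)))

1. pair(g(pair(b, pair(e, g(pair(b, e), p(b)))), pair(b, p(g(p(b), b)))), pair(b, p(e)))  →  pair(g(pair(b, pair(e, e)), pair(b, p(g(p(b), b)))), pair(b, p(e)))   [R3 at 1.1.2.2]
2. pair(g(pair(b, pair(e, e)), pair(b, p(g(p(b), b)))), pair(b, p(e)))  →  pair(p(g(p(b), b)), pair(b, p(e)))   [R6 at 1]
3. pair(p(g(p(b), b)), pair(b, p(e)))  →  pair(p(pair(b, b)), pair(b, p(e)))   [R2 at 1.1]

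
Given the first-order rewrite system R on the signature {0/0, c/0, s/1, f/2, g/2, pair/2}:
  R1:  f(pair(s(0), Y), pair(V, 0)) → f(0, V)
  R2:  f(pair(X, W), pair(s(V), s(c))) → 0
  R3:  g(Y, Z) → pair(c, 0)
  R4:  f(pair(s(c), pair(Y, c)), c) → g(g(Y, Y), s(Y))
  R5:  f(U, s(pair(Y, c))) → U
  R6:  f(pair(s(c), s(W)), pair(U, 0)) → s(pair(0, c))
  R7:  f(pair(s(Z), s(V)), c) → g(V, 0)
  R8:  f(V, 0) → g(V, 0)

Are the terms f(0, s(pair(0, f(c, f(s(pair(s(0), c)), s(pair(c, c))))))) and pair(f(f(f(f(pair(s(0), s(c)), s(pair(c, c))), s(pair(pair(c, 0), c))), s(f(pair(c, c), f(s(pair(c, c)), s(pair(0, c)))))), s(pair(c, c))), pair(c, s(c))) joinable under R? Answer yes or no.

Reduce t₁ = f(0, s(pair(0, f(c, f(s(pair(s(0), c)), s(pair(c, c))))))):
1. f(0, s(pair(0, f(c, f(s(pair(s(0), c)), s(pair(c, c)))))))  →  f(0, s(pair(0, f(c, s(pair(s(0), c))))))   [R5 at 2.1.2.2]
2. f(0, s(pair(0, f(c, s(pair(s(0), c))))))  →  f(0, s(pair(0, c)))   [R5 at 2.1.2]
3. f(0, s(pair(0, c)))  →  0   [R5 at ε]

Reduce t₂ = pair(f(f(f(f(pair(s(0), s(c)), s(pair(c, c))), s(pair(pair(c, 0), c))), s(f(pair(c, c), f(s(pair(c, c)), s(pair(0, c)))))), s(pair(c, c))), pair(c, s(c))):
1. pair(f(f(f(f(pair(s(0), s(c)), s(pair(c, c))), s(pair(pair(c, 0), c))), s(f(pair(c, c), f(s(pair(c, c)), s(pair(0, c)))))), s(pair(c, c))), pair(c, s(c)))  →  pair(f(f(f(pair(s(0), s(c)), s(pair(c, c))), s(pair(pair(c, 0), c))), s(f(pair(c, c), f(s(pair(c, c)), s(pair(0, c)))))), pair(c, s(c)))   [R5 at 1]
2. pair(f(f(f(pair(s(0), s(c)), s(pair(c, c))), s(pair(pair(c, 0), c))), s(f(pair(c, c), f(s(pair(c, c)), s(pair(0, c)))))), pair(c, s(c)))  →  pair(f(f(pair(s(0), s(c)), s(pair(c, c))), s(f(pair(c, c), f(s(pair(c, c)), s(pair(0, c)))))), pair(c, s(c)))   [R5 at 1.1]
3. pair(f(f(pair(s(0), s(c)), s(pair(c, c))), s(f(pair(c, c), f(s(pair(c, c)), s(pair(0, c)))))), pair(c, s(c)))  →  pair(f(pair(s(0), s(c)), s(f(pair(c, c), f(s(pair(c, c)), s(pair(0, c)))))), pair(c, s(c)))   [R5 at 1.1]
4. pair(f(pair(s(0), s(c)), s(f(pair(c, c), f(s(pair(c, c)), s(pair(0, c)))))), pair(c, s(c)))  →  pair(f(pair(s(0), s(c)), s(f(pair(c, c), s(pair(c, c))))), pair(c, s(c)))   [R5 at 1.2.1.2]
5. pair(f(pair(s(0), s(c)), s(f(pair(c, c), s(pair(c, c))))), pair(c, s(c)))  →  pair(f(pair(s(0), s(c)), s(pair(c, c))), pair(c, s(c)))   [R5 at 1.2.1]
6. pair(f(pair(s(0), s(c)), s(pair(c, c))), pair(c, s(c)))  →  pair(pair(s(0), s(c)), pair(c, s(c)))   [R5 at 1]

no — NF(t₁) = 0, NF(t₂) = pair(pair(s(0), s(c)), pair(c, s(c)))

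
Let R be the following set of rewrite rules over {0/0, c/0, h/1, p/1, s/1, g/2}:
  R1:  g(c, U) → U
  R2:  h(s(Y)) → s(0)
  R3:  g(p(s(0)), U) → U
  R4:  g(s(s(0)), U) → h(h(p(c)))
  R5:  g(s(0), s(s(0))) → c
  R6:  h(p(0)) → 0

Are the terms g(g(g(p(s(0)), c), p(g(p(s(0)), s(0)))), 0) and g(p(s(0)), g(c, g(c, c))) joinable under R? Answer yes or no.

Reduce t₁ = g(g(g(p(s(0)), c), p(g(p(s(0)), s(0)))), 0):
1. g(g(g(p(s(0)), c), p(g(p(s(0)), s(0)))), 0)  →  g(g(c, p(g(p(s(0)), s(0)))), 0)   [R3 at 1.1]
2. g(g(c, p(g(p(s(0)), s(0)))), 0)  →  g(p(g(p(s(0)), s(0))), 0)   [R1 at 1]
3. g(p(g(p(s(0)), s(0))), 0)  →  g(p(s(0)), 0)   [R3 at 1.1]
4. g(p(s(0)), 0)  →  0   [R3 at ε]

Reduce t₂ = g(p(s(0)), g(c, g(c, c))):
1. g(p(s(0)), g(c, g(c, c)))  →  g(c, g(c, c))   [R3 at ε]
2. g(c, g(c, c))  →  g(c, c)   [R1 at ε]
3. g(c, c)  →  c   [R1 at ε]

no — NF(t₁) = 0, NF(t₂) = c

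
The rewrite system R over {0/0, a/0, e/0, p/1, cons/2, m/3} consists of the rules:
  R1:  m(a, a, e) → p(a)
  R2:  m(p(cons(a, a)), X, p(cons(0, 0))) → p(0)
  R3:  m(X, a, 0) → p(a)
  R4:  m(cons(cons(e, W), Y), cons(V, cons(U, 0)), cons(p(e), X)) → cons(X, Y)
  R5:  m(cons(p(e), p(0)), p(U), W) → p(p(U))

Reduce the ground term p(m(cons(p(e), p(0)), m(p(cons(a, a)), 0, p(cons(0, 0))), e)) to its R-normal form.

p(p(p(0)))

1. p(m(cons(p(e), p(0)), m(p(cons(a, a)), 0, p(cons(0, 0))), e))  →  p(m(cons(p(e), p(0)), p(0), e))   [R2 at 1.2]
2. p(m(cons(p(e), p(0)), p(0), e))  →  p(p(p(0)))   [R5 at 1]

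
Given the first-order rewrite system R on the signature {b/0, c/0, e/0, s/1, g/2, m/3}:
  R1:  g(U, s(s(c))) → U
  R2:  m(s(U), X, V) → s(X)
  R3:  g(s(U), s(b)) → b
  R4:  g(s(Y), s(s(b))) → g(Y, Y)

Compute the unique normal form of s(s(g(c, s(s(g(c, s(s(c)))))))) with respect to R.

1. s(s(g(c, s(s(g(c, s(s(c))))))))  →  s(s(g(c, s(s(c)))))   [R1 at 1.1.2.1.1]
2. s(s(g(c, s(s(c)))))  →  s(s(c))   [R1 at 1.1]

s(s(c))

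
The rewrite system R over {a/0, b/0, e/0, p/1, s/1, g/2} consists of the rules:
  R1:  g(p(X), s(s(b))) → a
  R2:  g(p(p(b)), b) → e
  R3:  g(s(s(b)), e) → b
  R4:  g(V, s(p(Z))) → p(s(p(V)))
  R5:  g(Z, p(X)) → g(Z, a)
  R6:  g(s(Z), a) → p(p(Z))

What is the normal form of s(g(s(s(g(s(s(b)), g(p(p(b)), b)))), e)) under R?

1. s(g(s(s(g(s(s(b)), g(p(p(b)), b)))), e))  →  s(g(s(s(g(s(s(b)), e))), e))   [R2 at 1.1.1.1.2]
2. s(g(s(s(g(s(s(b)), e))), e))  →  s(g(s(s(b)), e))   [R3 at 1.1.1.1]
3. s(g(s(s(b)), e))  →  s(b)   [R3 at 1]

s(b)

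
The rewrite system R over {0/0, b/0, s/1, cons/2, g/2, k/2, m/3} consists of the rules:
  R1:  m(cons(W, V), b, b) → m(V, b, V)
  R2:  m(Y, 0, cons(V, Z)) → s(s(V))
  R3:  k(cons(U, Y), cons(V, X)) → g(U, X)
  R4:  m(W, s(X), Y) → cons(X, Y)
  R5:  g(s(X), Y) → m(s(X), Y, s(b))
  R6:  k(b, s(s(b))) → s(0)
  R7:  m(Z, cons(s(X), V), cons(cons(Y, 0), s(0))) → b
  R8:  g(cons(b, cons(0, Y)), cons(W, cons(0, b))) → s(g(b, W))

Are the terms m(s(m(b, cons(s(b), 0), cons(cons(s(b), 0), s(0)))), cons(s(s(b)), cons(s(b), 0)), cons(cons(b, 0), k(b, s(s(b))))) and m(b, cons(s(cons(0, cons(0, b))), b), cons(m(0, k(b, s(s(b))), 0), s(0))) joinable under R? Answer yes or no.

Reduce t₁ = m(s(m(b, cons(s(b), 0), cons(cons(s(b), 0), s(0)))), cons(s(s(b)), cons(s(b), 0)), cons(cons(b, 0), k(b, s(s(b))))):
1. m(s(m(b, cons(s(b), 0), cons(cons(s(b), 0), s(0)))), cons(s(s(b)), cons(s(b), 0)), cons(cons(b, 0), k(b, s(s(b)))))  →  m(s(b), cons(s(s(b)), cons(s(b), 0)), cons(cons(b, 0), k(b, s(s(b)))))   [R7 at 1.1]
2. m(s(b), cons(s(s(b)), cons(s(b), 0)), cons(cons(b, 0), k(b, s(s(b)))))  →  m(s(b), cons(s(s(b)), cons(s(b), 0)), cons(cons(b, 0), s(0)))   [R6 at 3.2]
3. m(s(b), cons(s(s(b)), cons(s(b), 0)), cons(cons(b, 0), s(0)))  →  b   [R7 at ε]

Reduce t₂ = m(b, cons(s(cons(0, cons(0, b))), b), cons(m(0, k(b, s(s(b))), 0), s(0))):
1. m(b, cons(s(cons(0, cons(0, b))), b), cons(m(0, k(b, s(s(b))), 0), s(0)))  →  m(b, cons(s(cons(0, cons(0, b))), b), cons(m(0, s(0), 0), s(0)))   [R6 at 3.1.2]
2. m(b, cons(s(cons(0, cons(0, b))), b), cons(m(0, s(0), 0), s(0)))  →  m(b, cons(s(cons(0, cons(0, b))), b), cons(cons(0, 0), s(0)))   [R4 at 3.1]
3. m(b, cons(s(cons(0, cons(0, b))), b), cons(cons(0, 0), s(0)))  →  b   [R7 at ε]

yes — NF(t₁) = b, NF(t₂) = b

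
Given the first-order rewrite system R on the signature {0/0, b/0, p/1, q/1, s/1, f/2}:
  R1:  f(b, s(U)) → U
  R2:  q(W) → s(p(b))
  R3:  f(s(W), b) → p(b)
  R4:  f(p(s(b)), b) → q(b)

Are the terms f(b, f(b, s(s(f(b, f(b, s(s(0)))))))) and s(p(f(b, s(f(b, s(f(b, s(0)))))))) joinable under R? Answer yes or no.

Reduce t₁ = f(b, f(b, s(s(f(b, f(b, s(s(0)))))))):
1. f(b, f(b, s(s(f(b, f(b, s(s(0))))))))  →  f(b, s(f(b, f(b, s(s(0))))))   [R1 at 2]
2. f(b, s(f(b, f(b, s(s(0))))))  →  f(b, f(b, s(s(0))))   [R1 at ε]
3. f(b, f(b, s(s(0))))  →  f(b, s(0))   [R1 at 2]
4. f(b, s(0))  →  0   [R1 at ε]

Reduce t₂ = s(p(f(b, s(f(b, s(f(b, s(0)))))))):
1. s(p(f(b, s(f(b, s(f(b, s(0))))))))  →  s(p(f(b, s(f(b, s(0))))))   [R1 at 1.1]
2. s(p(f(b, s(f(b, s(0))))))  →  s(p(f(b, s(0))))   [R1 at 1.1]
3. s(p(f(b, s(0))))  →  s(p(0))   [R1 at 1.1]

no — NF(t₁) = 0, NF(t₂) = s(p(0))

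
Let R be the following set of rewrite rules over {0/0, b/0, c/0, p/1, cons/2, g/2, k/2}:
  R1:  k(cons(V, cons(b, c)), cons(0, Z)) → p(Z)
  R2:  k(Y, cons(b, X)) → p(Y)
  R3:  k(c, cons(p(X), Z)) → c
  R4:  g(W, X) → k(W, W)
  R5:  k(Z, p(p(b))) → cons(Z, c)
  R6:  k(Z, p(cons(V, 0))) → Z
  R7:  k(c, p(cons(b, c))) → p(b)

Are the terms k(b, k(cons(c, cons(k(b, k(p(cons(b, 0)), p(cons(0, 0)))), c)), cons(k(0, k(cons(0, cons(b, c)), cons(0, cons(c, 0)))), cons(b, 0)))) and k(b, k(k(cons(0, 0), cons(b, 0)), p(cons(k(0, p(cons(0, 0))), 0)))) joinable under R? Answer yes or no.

Reduce t₁ = k(b, k(cons(c, cons(k(b, k(p(cons(b, 0)), p(cons(0, 0)))), c)), cons(k(0, k(cons(0, cons(b, c)), cons(0, cons(c, 0)))), cons(b, 0)))):
1. k(b, k(cons(c, cons(k(b, k(p(cons(b, 0)), p(cons(0, 0)))), c)), cons(k(0, k(cons(0, cons(b, c)), cons(0, cons(c, 0)))), cons(b, 0))))  →  k(b, k(cons(c, cons(k(b, p(cons(b, 0))), c)), cons(k(0, k(cons(0, cons(b, c)), cons(0, cons(c, 0)))), cons(b, 0))))   [R6 at 2.1.2.1.2]
2. k(b, k(cons(c, cons(k(b, p(cons(b, 0))), c)), cons(k(0, k(cons(0, cons(b, c)), cons(0, cons(c, 0)))), cons(b, 0))))  →  k(b, k(cons(c, cons(b, c)), cons(k(0, k(cons(0, cons(b, c)), cons(0, cons(c, 0)))), cons(b, 0))))   [R6 at 2.1.2.1]
3. k(b, k(cons(c, cons(b, c)), cons(k(0, k(cons(0, cons(b, c)), cons(0, cons(c, 0)))), cons(b, 0))))  →  k(b, k(cons(c, cons(b, c)), cons(k(0, p(cons(c, 0))), cons(b, 0))))   [R1 at 2.2.1.2]
4. k(b, k(cons(c, cons(b, c)), cons(k(0, p(cons(c, 0))), cons(b, 0))))  →  k(b, k(cons(c, cons(b, c)), cons(0, cons(b, 0))))   [R6 at 2.2.1]
5. k(b, k(cons(c, cons(b, c)), cons(0, cons(b, 0))))  →  k(b, p(cons(b, 0)))   [R1 at 2]
6. k(b, p(cons(b, 0)))  →  b   [R6 at ε]

Reduce t₂ = k(b, k(k(cons(0, 0), cons(b, 0)), p(cons(k(0, p(cons(0, 0))), 0)))):
1. k(b, k(k(cons(0, 0), cons(b, 0)), p(cons(k(0, p(cons(0, 0))), 0))))  →  k(b, k(cons(0, 0), cons(b, 0)))   [R6 at 2]
2. k(b, k(cons(0, 0), cons(b, 0)))  →  k(b, p(cons(0, 0)))   [R2 at 2]
3. k(b, p(cons(0, 0)))  →  b   [R6 at ε]

yes — NF(t₁) = b, NF(t₂) = b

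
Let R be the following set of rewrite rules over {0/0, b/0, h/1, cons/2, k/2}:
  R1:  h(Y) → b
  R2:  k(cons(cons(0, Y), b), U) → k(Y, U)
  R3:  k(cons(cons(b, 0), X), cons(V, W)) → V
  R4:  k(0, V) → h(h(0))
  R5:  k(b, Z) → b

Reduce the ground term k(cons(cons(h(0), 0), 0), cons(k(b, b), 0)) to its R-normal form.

b

1. k(cons(cons(h(0), 0), 0), cons(k(b, b), 0))  →  k(cons(cons(b, 0), 0), cons(k(b, b), 0))   [R1 at 1.1.1]
2. k(cons(cons(b, 0), 0), cons(k(b, b), 0))  →  k(b, b)   [R3 at ε]
3. k(b, b)  →  b   [R5 at ε]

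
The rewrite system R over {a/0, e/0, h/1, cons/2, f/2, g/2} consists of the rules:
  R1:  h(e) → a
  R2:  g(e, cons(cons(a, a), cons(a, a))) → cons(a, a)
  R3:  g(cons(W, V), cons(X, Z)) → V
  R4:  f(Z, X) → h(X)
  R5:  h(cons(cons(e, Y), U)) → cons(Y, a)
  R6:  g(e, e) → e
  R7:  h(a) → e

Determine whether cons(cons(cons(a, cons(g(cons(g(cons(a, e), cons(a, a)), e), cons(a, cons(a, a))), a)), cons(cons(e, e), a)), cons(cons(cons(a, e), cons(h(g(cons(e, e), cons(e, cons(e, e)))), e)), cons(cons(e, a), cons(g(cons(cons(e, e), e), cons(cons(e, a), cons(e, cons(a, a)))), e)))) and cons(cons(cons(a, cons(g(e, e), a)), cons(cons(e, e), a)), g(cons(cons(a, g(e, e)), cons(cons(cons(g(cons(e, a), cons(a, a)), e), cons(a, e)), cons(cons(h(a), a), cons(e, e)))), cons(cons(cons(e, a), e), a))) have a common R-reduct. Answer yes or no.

Reduce t₁ = cons(cons(cons(a, cons(g(cons(g(cons(a, e), cons(a, a)), e), cons(a, cons(a, a))), a)), cons(cons(e, e), a)), cons(cons(cons(a, e), cons(h(g(cons(e, e), cons(e, cons(e, e)))), e)), cons(cons(e, a), cons(g(cons(cons(e, e), e), cons(cons(e, a), cons(e, cons(a, a)))), e)))):
1. cons(cons(cons(a, cons(g(cons(g(cons(a, e), cons(a, a)), e), cons(a, cons(a, a))), a)), cons(cons(e, e), a)), cons(cons(cons(a, e), cons(h(g(cons(e, e), cons(e, cons(e, e)))), e)), cons(cons(e, a), cons(g(cons(cons(e, e), e), cons(cons(e, a), cons(e, cons(a, a)))), e))))  →  cons(cons(cons(a, cons(e, a)), cons(cons(e, e), a)), cons(cons(cons(a, e), cons(h(g(cons(e, e), cons(e, cons(e, e)))), e)), cons(cons(e, a), cons(g(cons(cons(e, e), e), cons(cons(e, a), cons(e, cons(a, a)))), e))))   [R3 at 1.1.2.1]
2. cons(cons(cons(a, cons(e, a)), cons(cons(e, e), a)), cons(cons(cons(a, e), cons(h(g(cons(e, e), cons(e, cons(e, e)))), e)), cons(cons(e, a), cons(g(cons(cons(e, e), e), cons(cons(e, a), cons(e, cons(a, a)))), e))))  →  cons(cons(cons(a, cons(e, a)), cons(cons(e, e), a)), cons(cons(cons(a, e), cons(h(e), e)), cons(cons(e, a), cons(g(cons(cons(e, e), e), cons(cons(e, a), cons(e, cons(a, a)))), e))))   [R3 at 2.1.2.1.1]
3. cons(cons(cons(a, cons(e, a)), cons(cons(e, e), a)), cons(cons(cons(a, e), cons(h(e), e)), cons(cons(e, a), cons(g(cons(cons(e, e), e), cons(cons(e, a), cons(e, cons(a, a)))), e))))  →  cons(cons(cons(a, cons(e, a)), cons(cons(e, e), a)), cons(cons(cons(a, e), cons(a, e)), cons(cons(e, a), cons(g(cons(cons(e, e), e), cons(cons(e, a), cons(e, cons(a, a)))), e))))   [R1 at 2.1.2.1]
4. cons(cons(cons(a, cons(e, a)), cons(cons(e, e), a)), cons(cons(cons(a, e), cons(a, e)), cons(cons(e, a), cons(g(cons(cons(e, e), e), cons(cons(e, a), cons(e, cons(a, a)))), e))))  →  cons(cons(cons(a, cons(e, a)), cons(cons(e, e), a)), cons(cons(cons(a, e), cons(a, e)), cons(cons(e, a), cons(e, e))))   [R3 at 2.2.2.1]

Reduce t₂ = cons(cons(cons(a, cons(g(e, e), a)), cons(cons(e, e), a)), g(cons(cons(a, g(e, e)), cons(cons(cons(g(cons(e, a), cons(a, a)), e), cons(a, e)), cons(cons(h(a), a), cons(e, e)))), cons(cons(cons(e, a), e), a))):
1. cons(cons(cons(a, cons(g(e, e), a)), cons(cons(e, e), a)), g(cons(cons(a, g(e, e)), cons(cons(cons(g(cons(e, a), cons(a, a)), e), cons(a, e)), cons(cons(h(a), a), cons(e, e)))), cons(cons(cons(e, a), e), a)))  →  cons(cons(cons(a, cons(e, a)), cons(cons(e, e), a)), g(cons(cons(a, g(e, e)), cons(cons(cons(g(cons(e, a), cons(a, a)), e), cons(a, e)), cons(cons(h(a), a), cons(e, e)))), cons(cons(cons(e, a), e), a)))   [R6 at 1.1.2.1]
2. cons(cons(cons(a, cons(e, a)), cons(cons(e, e), a)), g(cons(cons(a, g(e, e)), cons(cons(cons(g(cons(e, a), cons(a, a)), e), cons(a, e)), cons(cons(h(a), a), cons(e, e)))), cons(cons(cons(e, a), e), a)))  →  cons(cons(cons(a, cons(e, a)), cons(cons(e, e), a)), cons(cons(cons(g(cons(e, a), cons(a, a)), e), cons(a, e)), cons(cons(h(a), a), cons(e, e))))   [R3 at 2]
3. cons(cons(cons(a, cons(e, a)), cons(cons(e, e), a)), cons(cons(cons(g(cons(e, a), cons(a, a)), e), cons(a, e)), cons(cons(h(a), a), cons(e, e))))  →  cons(cons(cons(a, cons(e, a)), cons(cons(e, e), a)), cons(cons(cons(a, e), cons(a, e)), cons(cons(h(a), a), cons(e, e))))   [R3 at 2.1.1.1]
4. cons(cons(cons(a, cons(e, a)), cons(cons(e, e), a)), cons(cons(cons(a, e), cons(a, e)), cons(cons(h(a), a), cons(e, e))))  →  cons(cons(cons(a, cons(e, a)), cons(cons(e, e), a)), cons(cons(cons(a, e), cons(a, e)), cons(cons(e, a), cons(e, e))))   [R7 at 2.2.1.1]

yes — NF(t₁) = cons(cons(cons(a, cons(e, a)), cons(cons(e, e), a)), cons(cons(cons(a, e), cons(a, e)), cons(cons(e, a), cons(e, e)))), NF(t₂) = cons(cons(cons(a, cons(e, a)), cons(cons(e, e), a)), cons(cons(cons(a, e), cons(a, e)), cons(cons(e, a), cons(e, e))))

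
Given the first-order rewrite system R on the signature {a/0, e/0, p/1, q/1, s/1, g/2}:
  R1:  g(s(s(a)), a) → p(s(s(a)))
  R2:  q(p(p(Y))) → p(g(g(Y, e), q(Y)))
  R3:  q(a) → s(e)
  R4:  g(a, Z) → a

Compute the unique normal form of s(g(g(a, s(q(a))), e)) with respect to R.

s(a)

1. s(g(g(a, s(q(a))), e))  →  s(g(a, e))   [R4 at 1.1]
2. s(g(a, e))  →  s(a)   [R4 at 1]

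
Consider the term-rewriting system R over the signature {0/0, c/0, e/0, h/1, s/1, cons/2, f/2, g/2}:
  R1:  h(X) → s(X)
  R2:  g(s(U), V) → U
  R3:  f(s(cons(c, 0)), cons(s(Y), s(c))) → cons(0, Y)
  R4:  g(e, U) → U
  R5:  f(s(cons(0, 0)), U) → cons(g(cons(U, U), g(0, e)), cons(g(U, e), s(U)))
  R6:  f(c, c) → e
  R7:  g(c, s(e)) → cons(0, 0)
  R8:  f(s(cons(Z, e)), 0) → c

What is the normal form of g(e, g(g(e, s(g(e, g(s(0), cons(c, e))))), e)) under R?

1. g(e, g(g(e, s(g(e, g(s(0), cons(c, e))))), e))  →  g(g(e, s(g(e, g(s(0), cons(c, e))))), e)   [R4 at ε]
2. g(g(e, s(g(e, g(s(0), cons(c, e))))), e)  →  g(s(g(e, g(s(0), cons(c, e)))), e)   [R4 at 1]
3. g(s(g(e, g(s(0), cons(c, e)))), e)  →  g(e, g(s(0), cons(c, e)))   [R2 at ε]
4. g(e, g(s(0), cons(c, e)))  →  g(s(0), cons(c, e))   [R4 at ε]
5. g(s(0), cons(c, e))  →  0   [R2 at ε]

0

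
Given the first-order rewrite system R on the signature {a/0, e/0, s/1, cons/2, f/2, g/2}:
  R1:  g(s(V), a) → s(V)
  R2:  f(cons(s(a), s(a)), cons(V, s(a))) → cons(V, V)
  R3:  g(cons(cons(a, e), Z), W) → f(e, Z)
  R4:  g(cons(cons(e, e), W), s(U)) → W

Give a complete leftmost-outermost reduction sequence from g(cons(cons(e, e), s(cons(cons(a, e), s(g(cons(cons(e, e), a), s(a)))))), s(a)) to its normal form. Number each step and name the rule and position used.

1. g(cons(cons(e, e), s(cons(cons(a, e), s(g(cons(cons(e, e), a), s(a)))))), s(a))  →  s(cons(cons(a, e), s(g(cons(cons(e, e), a), s(a)))))   [R4 at ε]
2. s(cons(cons(a, e), s(g(cons(cons(e, e), a), s(a)))))  →  s(cons(cons(a, e), s(a)))   [R4 at 1.2.1]

s(cons(cons(a, e), s(a)))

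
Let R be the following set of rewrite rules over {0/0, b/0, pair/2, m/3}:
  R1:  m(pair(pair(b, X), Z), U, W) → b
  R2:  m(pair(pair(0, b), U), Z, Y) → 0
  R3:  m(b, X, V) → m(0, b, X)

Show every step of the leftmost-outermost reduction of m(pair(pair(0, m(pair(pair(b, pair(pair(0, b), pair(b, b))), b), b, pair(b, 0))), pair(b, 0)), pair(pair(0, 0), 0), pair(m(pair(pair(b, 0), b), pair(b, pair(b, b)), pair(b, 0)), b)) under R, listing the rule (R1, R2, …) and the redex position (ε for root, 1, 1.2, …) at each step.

1. m(pair(pair(0, m(pair(pair(b, pair(pair(0, b), pair(b, b))), b), b, pair(b, 0))), pair(b, 0)), pair(pair(0, 0), 0), pair(m(pair(pair(b, 0), b), pair(b, pair(b, b)), pair(b, 0)), b))  →  m(pair(pair(0, b), pair(b, 0)), pair(pair(0, 0), 0), pair(m(pair(pair(b, 0), b), pair(b, pair(b, b)), pair(b, 0)), b))   [R1 at 1.1.2]
2. m(pair(pair(0, b), pair(b, 0)), pair(pair(0, 0), 0), pair(m(pair(pair(b, 0), b), pair(b, pair(b, b)), pair(b, 0)), b))  →  0   [R2 at ε]

0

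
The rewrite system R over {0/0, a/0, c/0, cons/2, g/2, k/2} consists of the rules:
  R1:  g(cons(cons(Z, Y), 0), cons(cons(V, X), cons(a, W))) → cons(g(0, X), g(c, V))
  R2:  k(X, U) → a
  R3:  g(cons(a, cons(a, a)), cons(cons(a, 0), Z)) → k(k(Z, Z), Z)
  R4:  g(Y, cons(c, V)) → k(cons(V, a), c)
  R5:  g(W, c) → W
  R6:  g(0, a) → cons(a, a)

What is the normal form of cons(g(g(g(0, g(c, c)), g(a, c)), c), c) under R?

cons(cons(a, a), c)

1. cons(g(g(g(0, g(c, c)), g(a, c)), c), c)  →  cons(g(g(0, g(c, c)), g(a, c)), c)   [R5 at 1]
2. cons(g(g(0, g(c, c)), g(a, c)), c)  →  cons(g(g(0, c), g(a, c)), c)   [R5 at 1.1.2]
3. cons(g(g(0, c), g(a, c)), c)  →  cons(g(0, g(a, c)), c)   [R5 at 1.1]
4. cons(g(0, g(a, c)), c)  →  cons(g(0, a), c)   [R5 at 1.2]
5. cons(g(0, a), c)  →  cons(cons(a, a), c)   [R6 at 1]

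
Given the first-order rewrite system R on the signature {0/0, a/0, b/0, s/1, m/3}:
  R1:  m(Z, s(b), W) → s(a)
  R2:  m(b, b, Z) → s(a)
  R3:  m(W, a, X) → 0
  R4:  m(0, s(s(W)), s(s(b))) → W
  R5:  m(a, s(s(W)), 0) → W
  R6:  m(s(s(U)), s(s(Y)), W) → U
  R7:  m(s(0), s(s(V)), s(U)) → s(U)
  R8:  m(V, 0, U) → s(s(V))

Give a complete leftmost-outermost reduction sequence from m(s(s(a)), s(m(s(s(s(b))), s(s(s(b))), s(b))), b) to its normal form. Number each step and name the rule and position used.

a

1. m(s(s(a)), s(m(s(s(s(b))), s(s(s(b))), s(b))), b)  →  m(s(s(a)), s(s(b)), b)   [R6 at 2.1]
2. m(s(s(a)), s(s(b)), b)  →  a   [R6 at ε]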